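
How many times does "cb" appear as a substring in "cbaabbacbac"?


Searching for "cb" in "cbaabbacbac"
Scanning each position:
  Position 0: "cb" => MATCH
  Position 1: "ba" => no
  Position 2: "aa" => no
  Position 3: "ab" => no
  Position 4: "bb" => no
  Position 5: "ba" => no
  Position 6: "ac" => no
  Position 7: "cb" => MATCH
  Position 8: "ba" => no
  Position 9: "ac" => no
Total occurrences: 2

2


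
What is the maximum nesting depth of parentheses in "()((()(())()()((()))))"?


Input: "()((()(())()()((()))))"
Tracking depth:
  Position 0 '(': depth becomes 1
  Position 1 ')': depth becomes 0
  Position 2 '(': depth becomes 1
  Position 3 '(': depth becomes 2
  Position 4 '(': depth becomes 3
  Position 5 ')': depth becomes 2
  Position 6 '(': depth becomes 3
  Position 7 '(': depth becomes 4
  Position 8 ')': depth becomes 3
  Position 9 ')': depth becomes 2
  Position 10 '(': depth becomes 3
  Position 11 ')': depth becomes 2
  Position 12 '(': depth becomes 3
  Position 13 ')': depth becomes 2
  Position 14 '(': depth becomes 3
  Position 15 '(': depth becomes 4
  Position 16 '(': depth becomes 5
  Position 17 ')': depth becomes 4
  Position 18 ')': depth becomes 3
  Position 19 ')': depth becomes 2
  Position 20 ')': depth becomes 1
  Position 21 ')': depth becomes 0
Maximum depth reached: 5

5


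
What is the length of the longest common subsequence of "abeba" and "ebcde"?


LCS of "abeba" and "ebcde"
DP table:
           e    b    c    d    e
      0    0    0    0    0    0
  a   0    0    0    0    0    0
  b   0    0    1    1    1    1
  e   0    1    1    1    1    2
  b   0    1    2    2    2    2
  a   0    1    2    2    2    2
LCS length = dp[5][5] = 2

2


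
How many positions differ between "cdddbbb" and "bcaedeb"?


Comparing "cdddbbb" and "bcaedeb" position by position:
  Position 0: 'c' vs 'b' => DIFFER
  Position 1: 'd' vs 'c' => DIFFER
  Position 2: 'd' vs 'a' => DIFFER
  Position 3: 'd' vs 'e' => DIFFER
  Position 4: 'b' vs 'd' => DIFFER
  Position 5: 'b' vs 'e' => DIFFER
  Position 6: 'b' vs 'b' => same
Positions that differ: 6

6


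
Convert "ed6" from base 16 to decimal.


Input: "ed6" in base 16
Positional expansion:
  Digit 'e' (value 14) x 16^2 = 3584
  Digit 'd' (value 13) x 16^1 = 208
  Digit '6' (value 6) x 16^0 = 6
Sum = 3798

3798


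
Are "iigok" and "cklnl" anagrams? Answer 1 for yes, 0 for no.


Strings: "iigok", "cklnl"
Sorted first:  giiko
Sorted second: cklln
Differ at position 0: 'g' vs 'c' => not anagrams

0


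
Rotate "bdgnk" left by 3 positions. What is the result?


Input: "bdgnk", rotate left by 3
First 3 characters: "bdg"
Remaining characters: "nk"
Concatenate remaining + first: "nk" + "bdg" = "nkbdg"

nkbdg


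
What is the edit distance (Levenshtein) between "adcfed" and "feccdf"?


Computing edit distance: "adcfed" -> "feccdf"
DP table:
           f    e    c    c    d    f
      0    1    2    3    4    5    6
  a   1    1    2    3    4    5    6
  d   2    2    2    3    4    4    5
  c   3    3    3    2    3    4    5
  f   4    3    4    3    3    4    4
  e   5    4    3    4    4    4    5
  d   6    5    4    4    5    4    5
Edit distance = dp[6][6] = 5

5


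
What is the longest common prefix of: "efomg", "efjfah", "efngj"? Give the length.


Words: efomg, efjfah, efngj
  Position 0: all 'e' => match
  Position 1: all 'f' => match
  Position 2: ('o', 'j', 'n') => mismatch, stop
LCP = "ef" (length 2)

2


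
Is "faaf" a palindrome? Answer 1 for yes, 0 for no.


Input: faaf
Reversed: faaf
  Compare pos 0 ('f') with pos 3 ('f'): match
  Compare pos 1 ('a') with pos 2 ('a'): match
Result: palindrome

1


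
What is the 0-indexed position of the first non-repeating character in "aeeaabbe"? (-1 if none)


Input: aeeaabbe
Character frequencies:
  'a': 3
  'b': 2
  'e': 3
Scanning left to right for freq == 1:
  Position 0 ('a'): freq=3, skip
  Position 1 ('e'): freq=3, skip
  Position 2 ('e'): freq=3, skip
  Position 3 ('a'): freq=3, skip
  Position 4 ('a'): freq=3, skip
  Position 5 ('b'): freq=2, skip
  Position 6 ('b'): freq=2, skip
  Position 7 ('e'): freq=3, skip
  No unique character found => answer = -1

-1


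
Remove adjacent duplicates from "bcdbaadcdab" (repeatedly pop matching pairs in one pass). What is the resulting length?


Input: bcdbaadcdab
Stack-based adjacent duplicate removal:
  Read 'b': push. Stack: b
  Read 'c': push. Stack: bc
  Read 'd': push. Stack: bcd
  Read 'b': push. Stack: bcdb
  Read 'a': push. Stack: bcdba
  Read 'a': matches stack top 'a' => pop. Stack: bcdb
  Read 'd': push. Stack: bcdbd
  Read 'c': push. Stack: bcdbdc
  Read 'd': push. Stack: bcdbdcd
  Read 'a': push. Stack: bcdbdcda
  Read 'b': push. Stack: bcdbdcdab
Final stack: "bcdbdcdab" (length 9)

9


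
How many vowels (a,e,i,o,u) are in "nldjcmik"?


Input: nldjcmik
Checking each character:
  'n' at position 0: consonant
  'l' at position 1: consonant
  'd' at position 2: consonant
  'j' at position 3: consonant
  'c' at position 4: consonant
  'm' at position 5: consonant
  'i' at position 6: vowel (running total: 1)
  'k' at position 7: consonant
Total vowels: 1

1


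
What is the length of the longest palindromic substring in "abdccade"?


Input: "abdccade"
Checking substrings for palindromes:
  [3:5] "cc" (len 2) => palindrome
Longest palindromic substring: "cc" with length 2

2


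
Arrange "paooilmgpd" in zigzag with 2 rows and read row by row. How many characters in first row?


Zigzag "paooilmgpd" into 2 rows:
Placing characters:
  'p' => row 0
  'a' => row 1
  'o' => row 0
  'o' => row 1
  'i' => row 0
  'l' => row 1
  'm' => row 0
  'g' => row 1
  'p' => row 0
  'd' => row 1
Rows:
  Row 0: "poimp"
  Row 1: "aolgd"
First row length: 5

5


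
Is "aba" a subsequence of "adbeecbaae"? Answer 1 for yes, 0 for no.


Check if "aba" is a subsequence of "adbeecbaae"
Greedy scan:
  Position 0 ('a'): matches sub[0] = 'a'
  Position 1 ('d'): no match needed
  Position 2 ('b'): matches sub[1] = 'b'
  Position 3 ('e'): no match needed
  Position 4 ('e'): no match needed
  Position 5 ('c'): no match needed
  Position 6 ('b'): no match needed
  Position 7 ('a'): matches sub[2] = 'a'
  Position 8 ('a'): no match needed
  Position 9 ('e'): no match needed
All 3 characters matched => is a subsequence

1


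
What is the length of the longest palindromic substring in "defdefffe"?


Input: "defdefffe"
Checking substrings for palindromes:
  [4:9] "efffe" (len 5) => palindrome
  [5:8] "fff" (len 3) => palindrome
  [5:7] "ff" (len 2) => palindrome
  [6:8] "ff" (len 2) => palindrome
Longest palindromic substring: "efffe" with length 5

5


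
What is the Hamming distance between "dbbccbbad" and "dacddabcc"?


Comparing "dbbccbbad" and "dacddabcc" position by position:
  Position 0: 'd' vs 'd' => same
  Position 1: 'b' vs 'a' => differ
  Position 2: 'b' vs 'c' => differ
  Position 3: 'c' vs 'd' => differ
  Position 4: 'c' vs 'd' => differ
  Position 5: 'b' vs 'a' => differ
  Position 6: 'b' vs 'b' => same
  Position 7: 'a' vs 'c' => differ
  Position 8: 'd' vs 'c' => differ
Total differences (Hamming distance): 7

7


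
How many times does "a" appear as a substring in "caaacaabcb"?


Searching for "a" in "caaacaabcb"
Scanning each position:
  Position 0: "c" => no
  Position 1: "a" => MATCH
  Position 2: "a" => MATCH
  Position 3: "a" => MATCH
  Position 4: "c" => no
  Position 5: "a" => MATCH
  Position 6: "a" => MATCH
  Position 7: "b" => no
  Position 8: "c" => no
  Position 9: "b" => no
Total occurrences: 5

5


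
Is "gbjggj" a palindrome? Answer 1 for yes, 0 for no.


Input: gbjggj
Reversed: jggjbg
  Compare pos 0 ('g') with pos 5 ('j'): MISMATCH
  Compare pos 1 ('b') with pos 4 ('g'): MISMATCH
  Compare pos 2 ('j') with pos 3 ('g'): MISMATCH
Result: not a palindrome

0


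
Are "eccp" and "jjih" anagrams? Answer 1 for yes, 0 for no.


Strings: "eccp", "jjih"
Sorted first:  ccep
Sorted second: hijj
Differ at position 0: 'c' vs 'h' => not anagrams

0


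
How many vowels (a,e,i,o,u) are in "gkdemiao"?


Input: gkdemiao
Checking each character:
  'g' at position 0: consonant
  'k' at position 1: consonant
  'd' at position 2: consonant
  'e' at position 3: vowel (running total: 1)
  'm' at position 4: consonant
  'i' at position 5: vowel (running total: 2)
  'a' at position 6: vowel (running total: 3)
  'o' at position 7: vowel (running total: 4)
Total vowels: 4

4


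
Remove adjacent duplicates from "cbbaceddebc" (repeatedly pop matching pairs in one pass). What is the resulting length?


Input: cbbaceddebc
Stack-based adjacent duplicate removal:
  Read 'c': push. Stack: c
  Read 'b': push. Stack: cb
  Read 'b': matches stack top 'b' => pop. Stack: c
  Read 'a': push. Stack: ca
  Read 'c': push. Stack: cac
  Read 'e': push. Stack: cace
  Read 'd': push. Stack: caced
  Read 'd': matches stack top 'd' => pop. Stack: cace
  Read 'e': matches stack top 'e' => pop. Stack: cac
  Read 'b': push. Stack: cacb
  Read 'c': push. Stack: cacbc
Final stack: "cacbc" (length 5)

5


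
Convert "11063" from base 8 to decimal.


Input: "11063" in base 8
Positional expansion:
  Digit '1' (value 1) x 8^4 = 4096
  Digit '1' (value 1) x 8^3 = 512
  Digit '0' (value 0) x 8^2 = 0
  Digit '6' (value 6) x 8^1 = 48
  Digit '3' (value 3) x 8^0 = 3
Sum = 4659

4659


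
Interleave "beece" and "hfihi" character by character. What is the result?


Interleaving "beece" and "hfihi":
  Position 0: 'b' from first, 'h' from second => "bh"
  Position 1: 'e' from first, 'f' from second => "ef"
  Position 2: 'e' from first, 'i' from second => "ei"
  Position 3: 'c' from first, 'h' from second => "ch"
  Position 4: 'e' from first, 'i' from second => "ei"
Result: bhefeichei

bhefeichei


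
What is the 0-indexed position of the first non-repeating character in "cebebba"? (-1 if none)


Input: cebebba
Character frequencies:
  'a': 1
  'b': 3
  'c': 1
  'e': 2
Scanning left to right for freq == 1:
  Position 0 ('c'): unique! => answer = 0

0


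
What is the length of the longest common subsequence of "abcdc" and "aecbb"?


LCS of "abcdc" and "aecbb"
DP table:
           a    e    c    b    b
      0    0    0    0    0    0
  a   0    1    1    1    1    1
  b   0    1    1    1    2    2
  c   0    1    1    2    2    2
  d   0    1    1    2    2    2
  c   0    1    1    2    2    2
LCS length = dp[5][5] = 2

2


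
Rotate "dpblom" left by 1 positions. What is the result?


Input: "dpblom", rotate left by 1
First 1 characters: "d"
Remaining characters: "pblom"
Concatenate remaining + first: "pblom" + "d" = "pblomd"

pblomd


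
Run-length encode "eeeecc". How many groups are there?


Input: eeeecc
Scanning for consecutive runs:
  Group 1: 'e' x 4 (positions 0-3)
  Group 2: 'c' x 2 (positions 4-5)
Total groups: 2

2


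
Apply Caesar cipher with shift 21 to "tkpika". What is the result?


Caesar cipher: shift "tkpika" by 21
  't' (pos 19) + 21 = pos 14 = 'o'
  'k' (pos 10) + 21 = pos 5 = 'f'
  'p' (pos 15) + 21 = pos 10 = 'k'
  'i' (pos 8) + 21 = pos 3 = 'd'
  'k' (pos 10) + 21 = pos 5 = 'f'
  'a' (pos 0) + 21 = pos 21 = 'v'
Result: ofkdfv

ofkdfv


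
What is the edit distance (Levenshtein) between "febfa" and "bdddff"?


Computing edit distance: "febfa" -> "bdddff"
DP table:
           b    d    d    d    f    f
      0    1    2    3    4    5    6
  f   1    1    2    3    4    4    5
  e   2    2    2    3    4    5    5
  b   3    2    3    3    4    5    6
  f   4    3    3    4    4    4    5
  a   5    4    4    4    5    5    5
Edit distance = dp[5][6] = 5

5


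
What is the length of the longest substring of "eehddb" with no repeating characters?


Input: "eehddb"
Sliding window (track last position of each char):
  Position 0 ('e'): window [0,0] length 1 -- new best
  Position 1 ('e'): repeat (last at 0), move window start to 1
  Position 1 ('e'): window [1,1] length 1
  Position 2 ('h'): window [1,2] length 2 -- new best
  Position 3 ('d'): window [1,3] length 3 -- new best
  Position 4 ('d'): repeat (last at 3), move window start to 4
  Position 4 ('d'): window [4,4] length 1
  Position 5 ('b'): window [4,5] length 2
Longest substring with no repeats: "ehd" with length 3

3


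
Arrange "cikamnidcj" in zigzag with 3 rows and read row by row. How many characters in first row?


Zigzag "cikamnidcj" into 3 rows:
Placing characters:
  'c' => row 0
  'i' => row 1
  'k' => row 2
  'a' => row 1
  'm' => row 0
  'n' => row 1
  'i' => row 2
  'd' => row 1
  'c' => row 0
  'j' => row 1
Rows:
  Row 0: "cmc"
  Row 1: "iandj"
  Row 2: "ki"
First row length: 3

3


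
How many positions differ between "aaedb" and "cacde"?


Comparing "aaedb" and "cacde" position by position:
  Position 0: 'a' vs 'c' => DIFFER
  Position 1: 'a' vs 'a' => same
  Position 2: 'e' vs 'c' => DIFFER
  Position 3: 'd' vs 'd' => same
  Position 4: 'b' vs 'e' => DIFFER
Positions that differ: 3

3


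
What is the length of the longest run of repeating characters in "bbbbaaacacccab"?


Input: "bbbbaaacacccab"
Scanning for longest run:
  Position 1 ('b'): continues run of 'b', length=2
  Position 2 ('b'): continues run of 'b', length=3
  Position 3 ('b'): continues run of 'b', length=4
  Position 4 ('a'): new char, reset run to 1
  Position 5 ('a'): continues run of 'a', length=2
  Position 6 ('a'): continues run of 'a', length=3
  Position 7 ('c'): new char, reset run to 1
  Position 8 ('a'): new char, reset run to 1
  Position 9 ('c'): new char, reset run to 1
  Position 10 ('c'): continues run of 'c', length=2
  Position 11 ('c'): continues run of 'c', length=3
  Position 12 ('a'): new char, reset run to 1
  Position 13 ('b'): new char, reset run to 1
Longest run: 'b' with length 4

4


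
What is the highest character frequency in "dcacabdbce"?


Input: dcacabdbce
Character counts:
  'a': 2
  'b': 2
  'c': 3
  'd': 2
  'e': 1
Maximum frequency: 3

3


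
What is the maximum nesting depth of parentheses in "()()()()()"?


Input: "()()()()()"
Tracking depth:
  Position 0 '(': depth becomes 1
  Position 1 ')': depth becomes 0
  Position 2 '(': depth becomes 1
  Position 3 ')': depth becomes 0
  Position 4 '(': depth becomes 1
  Position 5 ')': depth becomes 0
  Position 6 '(': depth becomes 1
  Position 7 ')': depth becomes 0
  Position 8 '(': depth becomes 1
  Position 9 ')': depth becomes 0
Maximum depth reached: 1

1


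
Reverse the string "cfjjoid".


Input: cfjjoid
Reading characters right to left:
  Position 6: 'd'
  Position 5: 'i'
  Position 4: 'o'
  Position 3: 'j'
  Position 2: 'j'
  Position 1: 'f'
  Position 0: 'c'
Reversed: diojjfc

diojjfc


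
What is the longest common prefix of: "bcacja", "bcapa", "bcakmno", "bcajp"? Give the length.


Words: bcacja, bcapa, bcakmno, bcajp
  Position 0: all 'b' => match
  Position 1: all 'c' => match
  Position 2: all 'a' => match
  Position 3: ('c', 'p', 'k', 'j') => mismatch, stop
LCP = "bca" (length 3)

3


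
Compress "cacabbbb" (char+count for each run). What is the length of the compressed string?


Input: cacabbbb
Runs:
  'c' x 1 => "c1"
  'a' x 1 => "a1"
  'c' x 1 => "c1"
  'a' x 1 => "a1"
  'b' x 4 => "b4"
Compressed: "c1a1c1a1b4"
Compressed length: 10

10


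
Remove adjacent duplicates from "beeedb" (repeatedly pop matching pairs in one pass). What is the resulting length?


Input: beeedb
Stack-based adjacent duplicate removal:
  Read 'b': push. Stack: b
  Read 'e': push. Stack: be
  Read 'e': matches stack top 'e' => pop. Stack: b
  Read 'e': push. Stack: be
  Read 'd': push. Stack: bed
  Read 'b': push. Stack: bedb
Final stack: "bedb" (length 4)

4


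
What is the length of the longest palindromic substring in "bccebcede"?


Input: "bccebcede"
Checking substrings for palindromes:
  [6:9] "ede" (len 3) => palindrome
  [1:3] "cc" (len 2) => palindrome
Longest palindromic substring: "ede" with length 3

3


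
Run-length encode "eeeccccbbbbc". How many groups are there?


Input: eeeccccbbbbc
Scanning for consecutive runs:
  Group 1: 'e' x 3 (positions 0-2)
  Group 2: 'c' x 4 (positions 3-6)
  Group 3: 'b' x 4 (positions 7-10)
  Group 4: 'c' x 1 (positions 11-11)
Total groups: 4

4


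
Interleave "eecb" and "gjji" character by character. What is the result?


Interleaving "eecb" and "gjji":
  Position 0: 'e' from first, 'g' from second => "eg"
  Position 1: 'e' from first, 'j' from second => "ej"
  Position 2: 'c' from first, 'j' from second => "cj"
  Position 3: 'b' from first, 'i' from second => "bi"
Result: egejcjbi

egejcjbi


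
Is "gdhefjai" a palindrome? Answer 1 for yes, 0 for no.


Input: gdhefjai
Reversed: iajfehdg
  Compare pos 0 ('g') with pos 7 ('i'): MISMATCH
  Compare pos 1 ('d') with pos 6 ('a'): MISMATCH
  Compare pos 2 ('h') with pos 5 ('j'): MISMATCH
  Compare pos 3 ('e') with pos 4 ('f'): MISMATCH
Result: not a palindrome

0


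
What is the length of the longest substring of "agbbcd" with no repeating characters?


Input: "agbbcd"
Sliding window (track last position of each char):
  Position 0 ('a'): window [0,0] length 1 -- new best
  Position 1 ('g'): window [0,1] length 2 -- new best
  Position 2 ('b'): window [0,2] length 3 -- new best
  Position 3 ('b'): repeat (last at 2), move window start to 3
  Position 3 ('b'): window [3,3] length 1
  Position 4 ('c'): window [3,4] length 2
  Position 5 ('d'): window [3,5] length 3
Longest substring with no repeats: "agb" with length 3

3


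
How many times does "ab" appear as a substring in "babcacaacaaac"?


Searching for "ab" in "babcacaacaaac"
Scanning each position:
  Position 0: "ba" => no
  Position 1: "ab" => MATCH
  Position 2: "bc" => no
  Position 3: "ca" => no
  Position 4: "ac" => no
  Position 5: "ca" => no
  Position 6: "aa" => no
  Position 7: "ac" => no
  Position 8: "ca" => no
  Position 9: "aa" => no
  Position 10: "aa" => no
  Position 11: "ac" => no
Total occurrences: 1

1


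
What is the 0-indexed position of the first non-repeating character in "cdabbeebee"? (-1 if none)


Input: cdabbeebee
Character frequencies:
  'a': 1
  'b': 3
  'c': 1
  'd': 1
  'e': 4
Scanning left to right for freq == 1:
  Position 0 ('c'): unique! => answer = 0

0


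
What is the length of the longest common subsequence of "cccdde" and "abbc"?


LCS of "cccdde" and "abbc"
DP table:
           a    b    b    c
      0    0    0    0    0
  c   0    0    0    0    1
  c   0    0    0    0    1
  c   0    0    0    0    1
  d   0    0    0    0    1
  d   0    0    0    0    1
  e   0    0    0    0    1
LCS length = dp[6][4] = 1

1


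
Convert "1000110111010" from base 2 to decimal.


Input: "1000110111010" in base 2
Positional expansion:
  Digit '1' (value 1) x 2^12 = 4096
  Digit '0' (value 0) x 2^11 = 0
  Digit '0' (value 0) x 2^10 = 0
  Digit '0' (value 0) x 2^9 = 0
  Digit '1' (value 1) x 2^8 = 256
  Digit '1' (value 1) x 2^7 = 128
  Digit '0' (value 0) x 2^6 = 0
  Digit '1' (value 1) x 2^5 = 32
  Digit '1' (value 1) x 2^4 = 16
  Digit '1' (value 1) x 2^3 = 8
  Digit '0' (value 0) x 2^2 = 0
  Digit '1' (value 1) x 2^1 = 2
  Digit '0' (value 0) x 2^0 = 0
Sum = 4538

4538


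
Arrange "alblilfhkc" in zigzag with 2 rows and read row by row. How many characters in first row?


Zigzag "alblilfhkc" into 2 rows:
Placing characters:
  'a' => row 0
  'l' => row 1
  'b' => row 0
  'l' => row 1
  'i' => row 0
  'l' => row 1
  'f' => row 0
  'h' => row 1
  'k' => row 0
  'c' => row 1
Rows:
  Row 0: "abifk"
  Row 1: "lllhc"
First row length: 5

5


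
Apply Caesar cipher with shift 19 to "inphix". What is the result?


Caesar cipher: shift "inphix" by 19
  'i' (pos 8) + 19 = pos 1 = 'b'
  'n' (pos 13) + 19 = pos 6 = 'g'
  'p' (pos 15) + 19 = pos 8 = 'i'
  'h' (pos 7) + 19 = pos 0 = 'a'
  'i' (pos 8) + 19 = pos 1 = 'b'
  'x' (pos 23) + 19 = pos 16 = 'q'
Result: bgiabq

bgiabq


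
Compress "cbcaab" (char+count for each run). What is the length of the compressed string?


Input: cbcaab
Runs:
  'c' x 1 => "c1"
  'b' x 1 => "b1"
  'c' x 1 => "c1"
  'a' x 2 => "a2"
  'b' x 1 => "b1"
Compressed: "c1b1c1a2b1"
Compressed length: 10

10


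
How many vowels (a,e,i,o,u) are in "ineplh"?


Input: ineplh
Checking each character:
  'i' at position 0: vowel (running total: 1)
  'n' at position 1: consonant
  'e' at position 2: vowel (running total: 2)
  'p' at position 3: consonant
  'l' at position 4: consonant
  'h' at position 5: consonant
Total vowels: 2

2


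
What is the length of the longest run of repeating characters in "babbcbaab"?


Input: "babbcbaab"
Scanning for longest run:
  Position 1 ('a'): new char, reset run to 1
  Position 2 ('b'): new char, reset run to 1
  Position 3 ('b'): continues run of 'b', length=2
  Position 4 ('c'): new char, reset run to 1
  Position 5 ('b'): new char, reset run to 1
  Position 6 ('a'): new char, reset run to 1
  Position 7 ('a'): continues run of 'a', length=2
  Position 8 ('b'): new char, reset run to 1
Longest run: 'b' with length 2

2


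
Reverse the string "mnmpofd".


Input: mnmpofd
Reading characters right to left:
  Position 6: 'd'
  Position 5: 'f'
  Position 4: 'o'
  Position 3: 'p'
  Position 2: 'm'
  Position 1: 'n'
  Position 0: 'm'
Reversed: dfopmnm

dfopmnm


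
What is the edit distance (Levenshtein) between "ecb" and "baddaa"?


Computing edit distance: "ecb" -> "baddaa"
DP table:
           b    a    d    d    a    a
      0    1    2    3    4    5    6
  e   1    1    2    3    4    5    6
  c   2    2    2    3    4    5    6
  b   3    2    3    3    4    5    6
Edit distance = dp[3][6] = 6

6


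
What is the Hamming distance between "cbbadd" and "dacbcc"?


Comparing "cbbadd" and "dacbcc" position by position:
  Position 0: 'c' vs 'd' => differ
  Position 1: 'b' vs 'a' => differ
  Position 2: 'b' vs 'c' => differ
  Position 3: 'a' vs 'b' => differ
  Position 4: 'd' vs 'c' => differ
  Position 5: 'd' vs 'c' => differ
Total differences (Hamming distance): 6

6


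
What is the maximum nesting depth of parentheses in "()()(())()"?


Input: "()()(())()"
Tracking depth:
  Position 0 '(': depth becomes 1
  Position 1 ')': depth becomes 0
  Position 2 '(': depth becomes 1
  Position 3 ')': depth becomes 0
  Position 4 '(': depth becomes 1
  Position 5 '(': depth becomes 2
  Position 6 ')': depth becomes 1
  Position 7 ')': depth becomes 0
  Position 8 '(': depth becomes 1
  Position 9 ')': depth becomes 0
Maximum depth reached: 2

2


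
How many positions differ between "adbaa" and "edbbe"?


Comparing "adbaa" and "edbbe" position by position:
  Position 0: 'a' vs 'e' => DIFFER
  Position 1: 'd' vs 'd' => same
  Position 2: 'b' vs 'b' => same
  Position 3: 'a' vs 'b' => DIFFER
  Position 4: 'a' vs 'e' => DIFFER
Positions that differ: 3

3


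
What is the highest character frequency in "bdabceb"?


Input: bdabceb
Character counts:
  'a': 1
  'b': 3
  'c': 1
  'd': 1
  'e': 1
Maximum frequency: 3

3


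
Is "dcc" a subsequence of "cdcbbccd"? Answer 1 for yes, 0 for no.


Check if "dcc" is a subsequence of "cdcbbccd"
Greedy scan:
  Position 0 ('c'): no match needed
  Position 1 ('d'): matches sub[0] = 'd'
  Position 2 ('c'): matches sub[1] = 'c'
  Position 3 ('b'): no match needed
  Position 4 ('b'): no match needed
  Position 5 ('c'): matches sub[2] = 'c'
  Position 6 ('c'): no match needed
  Position 7 ('d'): no match needed
All 3 characters matched => is a subsequence

1


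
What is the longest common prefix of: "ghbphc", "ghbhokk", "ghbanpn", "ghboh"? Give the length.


Words: ghbphc, ghbhokk, ghbanpn, ghboh
  Position 0: all 'g' => match
  Position 1: all 'h' => match
  Position 2: all 'b' => match
  Position 3: ('p', 'h', 'a', 'o') => mismatch, stop
LCP = "ghb" (length 3)

3


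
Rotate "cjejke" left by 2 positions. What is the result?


Input: "cjejke", rotate left by 2
First 2 characters: "cj"
Remaining characters: "ejke"
Concatenate remaining + first: "ejke" + "cj" = "ejkecj"

ejkecj


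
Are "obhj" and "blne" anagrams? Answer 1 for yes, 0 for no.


Strings: "obhj", "blne"
Sorted first:  bhjo
Sorted second: beln
Differ at position 1: 'h' vs 'e' => not anagrams

0


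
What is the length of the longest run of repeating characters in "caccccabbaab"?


Input: "caccccabbaab"
Scanning for longest run:
  Position 1 ('a'): new char, reset run to 1
  Position 2 ('c'): new char, reset run to 1
  Position 3 ('c'): continues run of 'c', length=2
  Position 4 ('c'): continues run of 'c', length=3
  Position 5 ('c'): continues run of 'c', length=4
  Position 6 ('a'): new char, reset run to 1
  Position 7 ('b'): new char, reset run to 1
  Position 8 ('b'): continues run of 'b', length=2
  Position 9 ('a'): new char, reset run to 1
  Position 10 ('a'): continues run of 'a', length=2
  Position 11 ('b'): new char, reset run to 1
Longest run: 'c' with length 4

4


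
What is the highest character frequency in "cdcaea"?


Input: cdcaea
Character counts:
  'a': 2
  'c': 2
  'd': 1
  'e': 1
Maximum frequency: 2

2


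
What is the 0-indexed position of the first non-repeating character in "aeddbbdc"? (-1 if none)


Input: aeddbbdc
Character frequencies:
  'a': 1
  'b': 2
  'c': 1
  'd': 3
  'e': 1
Scanning left to right for freq == 1:
  Position 0 ('a'): unique! => answer = 0

0


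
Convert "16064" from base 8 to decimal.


Input: "16064" in base 8
Positional expansion:
  Digit '1' (value 1) x 8^4 = 4096
  Digit '6' (value 6) x 8^3 = 3072
  Digit '0' (value 0) x 8^2 = 0
  Digit '6' (value 6) x 8^1 = 48
  Digit '4' (value 4) x 8^0 = 4
Sum = 7220

7220


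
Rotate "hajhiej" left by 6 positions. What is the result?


Input: "hajhiej", rotate left by 6
First 6 characters: "hajhie"
Remaining characters: "j"
Concatenate remaining + first: "j" + "hajhie" = "jhajhie"

jhajhie


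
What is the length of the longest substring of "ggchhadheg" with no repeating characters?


Input: "ggchhadheg"
Sliding window (track last position of each char):
  Position 0 ('g'): window [0,0] length 1 -- new best
  Position 1 ('g'): repeat (last at 0), move window start to 1
  Position 1 ('g'): window [1,1] length 1
  Position 2 ('c'): window [1,2] length 2 -- new best
  Position 3 ('h'): window [1,3] length 3 -- new best
  Position 4 ('h'): repeat (last at 3), move window start to 4
  Position 4 ('h'): window [4,4] length 1
  Position 5 ('a'): window [4,5] length 2
  Position 6 ('d'): window [4,6] length 3
  Position 7 ('h'): repeat (last at 4), move window start to 5
  Position 7 ('h'): window [5,7] length 3
  Position 8 ('e'): window [5,8] length 4 -- new best
  Position 9 ('g'): window [5,9] length 5 -- new best
Longest substring with no repeats: "adheg" with length 5

5


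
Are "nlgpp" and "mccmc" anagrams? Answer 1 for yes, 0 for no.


Strings: "nlgpp", "mccmc"
Sorted first:  glnpp
Sorted second: cccmm
Differ at position 0: 'g' vs 'c' => not anagrams

0


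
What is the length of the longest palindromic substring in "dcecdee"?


Input: "dcecdee"
Checking substrings for palindromes:
  [0:5] "dcecd" (len 5) => palindrome
  [1:4] "cec" (len 3) => palindrome
  [5:7] "ee" (len 2) => palindrome
Longest palindromic substring: "dcecd" with length 5

5


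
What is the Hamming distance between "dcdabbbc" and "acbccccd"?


Comparing "dcdabbbc" and "acbccccd" position by position:
  Position 0: 'd' vs 'a' => differ
  Position 1: 'c' vs 'c' => same
  Position 2: 'd' vs 'b' => differ
  Position 3: 'a' vs 'c' => differ
  Position 4: 'b' vs 'c' => differ
  Position 5: 'b' vs 'c' => differ
  Position 6: 'b' vs 'c' => differ
  Position 7: 'c' vs 'd' => differ
Total differences (Hamming distance): 7

7


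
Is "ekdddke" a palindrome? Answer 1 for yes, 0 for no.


Input: ekdddke
Reversed: ekdddke
  Compare pos 0 ('e') with pos 6 ('e'): match
  Compare pos 1 ('k') with pos 5 ('k'): match
  Compare pos 2 ('d') with pos 4 ('d'): match
Result: palindrome

1


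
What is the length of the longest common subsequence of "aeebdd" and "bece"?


LCS of "aeebdd" and "bece"
DP table:
           b    e    c    e
      0    0    0    0    0
  a   0    0    0    0    0
  e   0    0    1    1    1
  e   0    0    1    1    2
  b   0    1    1    1    2
  d   0    1    1    1    2
  d   0    1    1    1    2
LCS length = dp[6][4] = 2

2


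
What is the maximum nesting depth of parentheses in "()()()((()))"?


Input: "()()()((()))"
Tracking depth:
  Position 0 '(': depth becomes 1
  Position 1 ')': depth becomes 0
  Position 2 '(': depth becomes 1
  Position 3 ')': depth becomes 0
  Position 4 '(': depth becomes 1
  Position 5 ')': depth becomes 0
  Position 6 '(': depth becomes 1
  Position 7 '(': depth becomes 2
  Position 8 '(': depth becomes 3
  Position 9 ')': depth becomes 2
  Position 10 ')': depth becomes 1
  Position 11 ')': depth becomes 0
Maximum depth reached: 3

3


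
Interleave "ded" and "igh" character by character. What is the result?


Interleaving "ded" and "igh":
  Position 0: 'd' from first, 'i' from second => "di"
  Position 1: 'e' from first, 'g' from second => "eg"
  Position 2: 'd' from first, 'h' from second => "dh"
Result: diegdh

diegdh


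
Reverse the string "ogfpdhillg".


Input: ogfpdhillg
Reading characters right to left:
  Position 9: 'g'
  Position 8: 'l'
  Position 7: 'l'
  Position 6: 'i'
  Position 5: 'h'
  Position 4: 'd'
  Position 3: 'p'
  Position 2: 'f'
  Position 1: 'g'
  Position 0: 'o'
Reversed: gllihdpfgo

gllihdpfgo


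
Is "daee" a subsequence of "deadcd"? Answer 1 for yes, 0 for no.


Check if "daee" is a subsequence of "deadcd"
Greedy scan:
  Position 0 ('d'): matches sub[0] = 'd'
  Position 1 ('e'): no match needed
  Position 2 ('a'): matches sub[1] = 'a'
  Position 3 ('d'): no match needed
  Position 4 ('c'): no match needed
  Position 5 ('d'): no match needed
Only matched 2/4 characters => not a subsequence

0


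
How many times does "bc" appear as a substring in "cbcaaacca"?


Searching for "bc" in "cbcaaacca"
Scanning each position:
  Position 0: "cb" => no
  Position 1: "bc" => MATCH
  Position 2: "ca" => no
  Position 3: "aa" => no
  Position 4: "aa" => no
  Position 5: "ac" => no
  Position 6: "cc" => no
  Position 7: "ca" => no
Total occurrences: 1

1


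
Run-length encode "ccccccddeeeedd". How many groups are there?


Input: ccccccddeeeedd
Scanning for consecutive runs:
  Group 1: 'c' x 6 (positions 0-5)
  Group 2: 'd' x 2 (positions 6-7)
  Group 3: 'e' x 4 (positions 8-11)
  Group 4: 'd' x 2 (positions 12-13)
Total groups: 4

4


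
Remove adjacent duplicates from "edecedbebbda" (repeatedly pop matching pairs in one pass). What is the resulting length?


Input: edecedbebbda
Stack-based adjacent duplicate removal:
  Read 'e': push. Stack: e
  Read 'd': push. Stack: ed
  Read 'e': push. Stack: ede
  Read 'c': push. Stack: edec
  Read 'e': push. Stack: edece
  Read 'd': push. Stack: edeced
  Read 'b': push. Stack: edecedb
  Read 'e': push. Stack: edecedbe
  Read 'b': push. Stack: edecedbeb
  Read 'b': matches stack top 'b' => pop. Stack: edecedbe
  Read 'd': push. Stack: edecedbed
  Read 'a': push. Stack: edecedbeda
Final stack: "edecedbeda" (length 10)

10


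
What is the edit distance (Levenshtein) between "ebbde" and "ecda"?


Computing edit distance: "ebbde" -> "ecda"
DP table:
           e    c    d    a
      0    1    2    3    4
  e   1    0    1    2    3
  b   2    1    1    2    3
  b   3    2    2    2    3
  d   4    3    3    2    3
  e   5    4    4    3    3
Edit distance = dp[5][4] = 3

3


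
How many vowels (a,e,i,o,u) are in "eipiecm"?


Input: eipiecm
Checking each character:
  'e' at position 0: vowel (running total: 1)
  'i' at position 1: vowel (running total: 2)
  'p' at position 2: consonant
  'i' at position 3: vowel (running total: 3)
  'e' at position 4: vowel (running total: 4)
  'c' at position 5: consonant
  'm' at position 6: consonant
Total vowels: 4

4


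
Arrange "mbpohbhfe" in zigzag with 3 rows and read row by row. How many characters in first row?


Zigzag "mbpohbhfe" into 3 rows:
Placing characters:
  'm' => row 0
  'b' => row 1
  'p' => row 2
  'o' => row 1
  'h' => row 0
  'b' => row 1
  'h' => row 2
  'f' => row 1
  'e' => row 0
Rows:
  Row 0: "mhe"
  Row 1: "bobf"
  Row 2: "ph"
First row length: 3

3


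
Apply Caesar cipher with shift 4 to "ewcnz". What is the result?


Caesar cipher: shift "ewcnz" by 4
  'e' (pos 4) + 4 = pos 8 = 'i'
  'w' (pos 22) + 4 = pos 0 = 'a'
  'c' (pos 2) + 4 = pos 6 = 'g'
  'n' (pos 13) + 4 = pos 17 = 'r'
  'z' (pos 25) + 4 = pos 3 = 'd'
Result: iagrd

iagrd


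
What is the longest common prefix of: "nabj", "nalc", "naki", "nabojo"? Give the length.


Words: nabj, nalc, naki, nabojo
  Position 0: all 'n' => match
  Position 1: all 'a' => match
  Position 2: ('b', 'l', 'k', 'b') => mismatch, stop
LCP = "na" (length 2)

2


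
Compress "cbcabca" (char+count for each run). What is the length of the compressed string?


Input: cbcabca
Runs:
  'c' x 1 => "c1"
  'b' x 1 => "b1"
  'c' x 1 => "c1"
  'a' x 1 => "a1"
  'b' x 1 => "b1"
  'c' x 1 => "c1"
  'a' x 1 => "a1"
Compressed: "c1b1c1a1b1c1a1"
Compressed length: 14

14


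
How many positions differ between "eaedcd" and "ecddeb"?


Comparing "eaedcd" and "ecddeb" position by position:
  Position 0: 'e' vs 'e' => same
  Position 1: 'a' vs 'c' => DIFFER
  Position 2: 'e' vs 'd' => DIFFER
  Position 3: 'd' vs 'd' => same
  Position 4: 'c' vs 'e' => DIFFER
  Position 5: 'd' vs 'b' => DIFFER
Positions that differ: 4

4


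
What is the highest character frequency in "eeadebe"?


Input: eeadebe
Character counts:
  'a': 1
  'b': 1
  'd': 1
  'e': 4
Maximum frequency: 4

4


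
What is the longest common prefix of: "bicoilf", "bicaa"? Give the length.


Words: bicoilf, bicaa
  Position 0: all 'b' => match
  Position 1: all 'i' => match
  Position 2: all 'c' => match
  Position 3: ('o', 'a') => mismatch, stop
LCP = "bic" (length 3)

3


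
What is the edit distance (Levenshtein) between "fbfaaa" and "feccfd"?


Computing edit distance: "fbfaaa" -> "feccfd"
DP table:
           f    e    c    c    f    d
      0    1    2    3    4    5    6
  f   1    0    1    2    3    4    5
  b   2    1    1    2    3    4    5
  f   3    2    2    2    3    3    4
  a   4    3    3    3    3    4    4
  a   5    4    4    4    4    4    5
  a   6    5    5    5    5    5    5
Edit distance = dp[6][6] = 5

5


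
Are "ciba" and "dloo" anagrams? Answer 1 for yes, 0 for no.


Strings: "ciba", "dloo"
Sorted first:  abci
Sorted second: dloo
Differ at position 0: 'a' vs 'd' => not anagrams

0


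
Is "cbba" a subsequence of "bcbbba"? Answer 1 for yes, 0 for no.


Check if "cbba" is a subsequence of "bcbbba"
Greedy scan:
  Position 0 ('b'): no match needed
  Position 1 ('c'): matches sub[0] = 'c'
  Position 2 ('b'): matches sub[1] = 'b'
  Position 3 ('b'): matches sub[2] = 'b'
  Position 4 ('b'): no match needed
  Position 5 ('a'): matches sub[3] = 'a'
All 4 characters matched => is a subsequence

1


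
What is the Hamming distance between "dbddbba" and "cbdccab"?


Comparing "dbddbba" and "cbdccab" position by position:
  Position 0: 'd' vs 'c' => differ
  Position 1: 'b' vs 'b' => same
  Position 2: 'd' vs 'd' => same
  Position 3: 'd' vs 'c' => differ
  Position 4: 'b' vs 'c' => differ
  Position 5: 'b' vs 'a' => differ
  Position 6: 'a' vs 'b' => differ
Total differences (Hamming distance): 5

5


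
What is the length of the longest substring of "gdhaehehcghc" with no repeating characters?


Input: "gdhaehehcghc"
Sliding window (track last position of each char):
  Position 0 ('g'): window [0,0] length 1 -- new best
  Position 1 ('d'): window [0,1] length 2 -- new best
  Position 2 ('h'): window [0,2] length 3 -- new best
  Position 3 ('a'): window [0,3] length 4 -- new best
  Position 4 ('e'): window [0,4] length 5 -- new best
  Position 5 ('h'): repeat (last at 2), move window start to 3
  Position 5 ('h'): window [3,5] length 3
  Position 6 ('e'): repeat (last at 4), move window start to 5
  Position 6 ('e'): window [5,6] length 2
  Position 7 ('h'): repeat (last at 5), move window start to 6
  Position 7 ('h'): window [6,7] length 2
  Position 8 ('c'): window [6,8] length 3
  Position 9 ('g'): window [6,9] length 4
  Position 10 ('h'): repeat (last at 7), move window start to 8
  Position 10 ('h'): window [8,10] length 3
  Position 11 ('c'): repeat (last at 8), move window start to 9
  Position 11 ('c'): window [9,11] length 3
Longest substring with no repeats: "gdhae" with length 5

5


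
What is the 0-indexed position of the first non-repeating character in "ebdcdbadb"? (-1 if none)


Input: ebdcdbadb
Character frequencies:
  'a': 1
  'b': 3
  'c': 1
  'd': 3
  'e': 1
Scanning left to right for freq == 1:
  Position 0 ('e'): unique! => answer = 0

0


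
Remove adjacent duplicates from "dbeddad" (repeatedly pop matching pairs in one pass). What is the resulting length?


Input: dbeddad
Stack-based adjacent duplicate removal:
  Read 'd': push. Stack: d
  Read 'b': push. Stack: db
  Read 'e': push. Stack: dbe
  Read 'd': push. Stack: dbed
  Read 'd': matches stack top 'd' => pop. Stack: dbe
  Read 'a': push. Stack: dbea
  Read 'd': push. Stack: dbead
Final stack: "dbead" (length 5)

5


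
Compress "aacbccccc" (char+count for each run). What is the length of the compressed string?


Input: aacbccccc
Runs:
  'a' x 2 => "a2"
  'c' x 1 => "c1"
  'b' x 1 => "b1"
  'c' x 5 => "c5"
Compressed: "a2c1b1c5"
Compressed length: 8

8


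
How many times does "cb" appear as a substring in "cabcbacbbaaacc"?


Searching for "cb" in "cabcbacbbaaacc"
Scanning each position:
  Position 0: "ca" => no
  Position 1: "ab" => no
  Position 2: "bc" => no
  Position 3: "cb" => MATCH
  Position 4: "ba" => no
  Position 5: "ac" => no
  Position 6: "cb" => MATCH
  Position 7: "bb" => no
  Position 8: "ba" => no
  Position 9: "aa" => no
  Position 10: "aa" => no
  Position 11: "ac" => no
  Position 12: "cc" => no
Total occurrences: 2

2


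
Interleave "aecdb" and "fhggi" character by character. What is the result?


Interleaving "aecdb" and "fhggi":
  Position 0: 'a' from first, 'f' from second => "af"
  Position 1: 'e' from first, 'h' from second => "eh"
  Position 2: 'c' from first, 'g' from second => "cg"
  Position 3: 'd' from first, 'g' from second => "dg"
  Position 4: 'b' from first, 'i' from second => "bi"
Result: afehcgdgbi

afehcgdgbi


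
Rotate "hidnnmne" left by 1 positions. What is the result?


Input: "hidnnmne", rotate left by 1
First 1 characters: "h"
Remaining characters: "idnnmne"
Concatenate remaining + first: "idnnmne" + "h" = "idnnmneh"

idnnmneh


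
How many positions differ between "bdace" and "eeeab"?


Comparing "bdace" and "eeeab" position by position:
  Position 0: 'b' vs 'e' => DIFFER
  Position 1: 'd' vs 'e' => DIFFER
  Position 2: 'a' vs 'e' => DIFFER
  Position 3: 'c' vs 'a' => DIFFER
  Position 4: 'e' vs 'b' => DIFFER
Positions that differ: 5

5


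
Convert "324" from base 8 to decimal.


Input: "324" in base 8
Positional expansion:
  Digit '3' (value 3) x 8^2 = 192
  Digit '2' (value 2) x 8^1 = 16
  Digit '4' (value 4) x 8^0 = 4
Sum = 212

212


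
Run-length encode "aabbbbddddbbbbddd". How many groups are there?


Input: aabbbbddddbbbbddd
Scanning for consecutive runs:
  Group 1: 'a' x 2 (positions 0-1)
  Group 2: 'b' x 4 (positions 2-5)
  Group 3: 'd' x 4 (positions 6-9)
  Group 4: 'b' x 4 (positions 10-13)
  Group 5: 'd' x 3 (positions 14-16)
Total groups: 5

5


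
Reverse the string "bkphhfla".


Input: bkphhfla
Reading characters right to left:
  Position 7: 'a'
  Position 6: 'l'
  Position 5: 'f'
  Position 4: 'h'
  Position 3: 'h'
  Position 2: 'p'
  Position 1: 'k'
  Position 0: 'b'
Reversed: alfhhpkb

alfhhpkb


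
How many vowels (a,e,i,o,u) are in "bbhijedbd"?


Input: bbhijedbd
Checking each character:
  'b' at position 0: consonant
  'b' at position 1: consonant
  'h' at position 2: consonant
  'i' at position 3: vowel (running total: 1)
  'j' at position 4: consonant
  'e' at position 5: vowel (running total: 2)
  'd' at position 6: consonant
  'b' at position 7: consonant
  'd' at position 8: consonant
Total vowels: 2

2
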